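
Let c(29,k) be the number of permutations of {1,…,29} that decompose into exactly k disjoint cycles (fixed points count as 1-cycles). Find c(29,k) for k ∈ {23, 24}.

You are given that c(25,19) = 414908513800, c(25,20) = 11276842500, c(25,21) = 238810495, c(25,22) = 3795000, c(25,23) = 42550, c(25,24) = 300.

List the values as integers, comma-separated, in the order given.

2918785153245, 55880640270

@26  (26,20):11276842500·25+414908513800→696829576300, (26,21):238810495·25+11276842500→17247104875, (26,22):3795000·25+238810495→333685495, (26,23):42550·25+3795000→4858750, (26,24):300·25+42550→50050
@27  (27,21):17247104875·26+696829576300→1145254303050, (27,22):333685495·26+17247104875→25922927745, (27,23):4858750·26+333685495→460012995, (27,24):50050·26+4858750→6160050
@28  (28,22):25922927745·27+1145254303050→1845173352165, (28,23):460012995·27+25922927745→38343278610, (28,24):6160050·27+460012995→626334345
@29  (29,23):38343278610·28+1845173352165→2918785153245, (29,24):626334345·28+38343278610→55880640270
Read c(29,23) = 2918785153245, c(29,24) = 55880640270.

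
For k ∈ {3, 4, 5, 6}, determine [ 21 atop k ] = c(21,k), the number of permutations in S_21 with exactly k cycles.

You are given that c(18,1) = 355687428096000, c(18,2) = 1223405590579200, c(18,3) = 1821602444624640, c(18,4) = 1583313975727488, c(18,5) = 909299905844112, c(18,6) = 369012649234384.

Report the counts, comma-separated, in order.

13803759753640704000, 12870931245150988800, 8037811822645051776, 3599979517947607200

@19  (19,1):355687428096000·18+0→6402373705728000, (19,2):1223405590579200·18+355687428096000→22376988058521600, (19,3):1821602444624640·18+1223405590579200→34012249593822720, (19,4):1583313975727488·18+1821602444624640→30321254007719424, (19,5):909299905844112·18+1583313975727488→17950712280921504, (19,6):369012649234384·18+909299905844112→7551527592063024
@20  (20,2):22376988058521600·19+6402373705728000→431565146817638400, (20,3):34012249593822720·19+22376988058521600→668609730341153280, (20,4):30321254007719424·19+34012249593822720→610116075740491776, (20,5):17950712280921504·19+30321254007719424→371384787345228000, (20,6):7551527592063024·19+17950712280921504→161429736530118960
@21  (21,3):668609730341153280·20+431565146817638400→13803759753640704000, (21,4):610116075740491776·20+668609730341153280→12870931245150988800, (21,5):371384787345228000·20+610116075740491776→8037811822645051776, (21,6):161429736530118960·20+371384787345228000→3599979517947607200
Read c(21,3) = 13803759753640704000, c(21,4) = 12870931245150988800, c(21,5) = 8037811822645051776, c(21,6) = 3599979517947607200.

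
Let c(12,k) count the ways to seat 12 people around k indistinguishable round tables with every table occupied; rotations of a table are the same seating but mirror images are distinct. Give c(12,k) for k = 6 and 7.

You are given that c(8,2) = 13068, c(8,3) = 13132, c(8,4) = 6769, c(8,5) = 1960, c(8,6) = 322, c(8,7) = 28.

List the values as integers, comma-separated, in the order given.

@9  (9,3):13132·8+13068→118124, (9,4):6769·8+13132→67284, (9,5):1960·8+6769→22449, (9,6):322·8+1960→4536, (9,7):28·8+322→546
@10  (10,4):67284·9+118124→723680, (10,5):22449·9+67284→269325, (10,6):4536·9+22449→63273, (10,7):546·9+4536→9450
@11  (11,5):269325·10+723680→3416930, (11,6):63273·10+269325→902055, (11,7):9450·10+63273→157773
@12  (12,6):902055·11+3416930→13339535, (12,7):157773·11+902055→2637558
Read c(12,6) = 13339535, c(12,7) = 2637558.

13339535, 2637558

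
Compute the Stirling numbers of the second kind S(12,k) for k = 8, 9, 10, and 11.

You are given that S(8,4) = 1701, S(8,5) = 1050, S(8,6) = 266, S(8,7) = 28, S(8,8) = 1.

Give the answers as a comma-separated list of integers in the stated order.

i=9: T(9,5)=1701+5·1050=6951 | T(9,6)=1050+6·266=2646 | T(9,7)=266+7·28=462 | T(9,8)=28+8·1=36 | T(9,9)=1+9·0=1
i=10: T(10,6)=6951+6·2646=22827 | T(10,7)=2646+7·462=5880 | T(10,8)=462+8·36=750 | T(10,9)=36+9·1=45 | T(10,10)=1+10·0=1
i=11: T(11,7)=22827+7·5880=63987 | T(11,8)=5880+8·750=11880 | T(11,9)=750+9·45=1155 | T(11,10)=45+10·1=55 | T(11,11)=1+11·0=1
i=12: T(12,8)=63987+8·11880=159027 | T(12,9)=11880+9·1155=22275 | T(12,10)=1155+10·55=1705 | T(12,11)=55+11·1=66
Read S(12,8) = 159027, S(12,9) = 22275, S(12,10) = 1705, S(12,11) = 66.

159027, 22275, 1705, 66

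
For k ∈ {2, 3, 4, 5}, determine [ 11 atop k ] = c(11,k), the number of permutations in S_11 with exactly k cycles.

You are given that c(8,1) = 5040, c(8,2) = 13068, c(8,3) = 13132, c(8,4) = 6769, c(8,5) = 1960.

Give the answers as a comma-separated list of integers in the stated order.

10628640, 12753576, 8409500, 3416930

[9] T[9,1]:8*5040+0=40320 · T[9,2]:8*13068+5040=109584 · T[9,3]:8*13132+13068=118124 · T[9,4]:8*6769+13132=67284 · T[9,5]:8*1960+6769=22449
[10] T[10,1]:9*40320+0=362880 · T[10,2]:9*109584+40320=1026576 · T[10,3]:9*118124+109584=1172700 · T[10,4]:9*67284+118124=723680 · T[10,5]:9*22449+67284=269325
[11] T[11,2]:10*1026576+362880=10628640 · T[11,3]:10*1172700+1026576=12753576 · T[11,4]:10*723680+1172700=8409500 · T[11,5]:10*269325+723680=3416930
Read c(11,2) = 10628640, c(11,3) = 12753576, c(11,4) = 8409500, c(11,5) = 3416930.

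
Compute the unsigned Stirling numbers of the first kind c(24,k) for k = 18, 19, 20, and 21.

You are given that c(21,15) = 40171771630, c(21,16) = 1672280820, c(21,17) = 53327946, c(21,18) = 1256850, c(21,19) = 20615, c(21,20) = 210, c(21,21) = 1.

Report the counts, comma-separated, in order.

@22  (22,16):1672280820·21+40171771630→75289668850, (22,17):53327946·21+1672280820→2792167686, (22,18):1256850·21+53327946→79721796, (22,19):20615·21+1256850→1689765, (22,20):210·21+20615→25025, (22,21):1·21+210→231
@23  (23,17):2792167686·22+75289668850→136717357942, (23,18):79721796·22+2792167686→4546047198, (23,19):1689765·22+79721796→116896626, (23,20):25025·22+1689765→2240315, (23,21):231·22+25025→30107
@24  (24,18):4546047198·23+136717357942→241276443496, (24,19):116896626·23+4546047198→7234669596, (24,20):2240315·23+116896626→168423871, (24,21):30107·23+2240315→2932776
Read c(24,18) = 241276443496, c(24,19) = 7234669596, c(24,20) = 168423871, c(24,21) = 2932776.

241276443496, 7234669596, 168423871, 2932776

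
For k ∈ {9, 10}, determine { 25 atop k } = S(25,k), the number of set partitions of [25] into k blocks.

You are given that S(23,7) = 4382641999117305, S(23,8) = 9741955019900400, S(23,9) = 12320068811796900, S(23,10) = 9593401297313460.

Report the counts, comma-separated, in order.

row 24: T[24][8]=8·9741955019900400+4382641999117305=82318282158320505  T[24][9]=9·12320068811796900+9741955019900400=120622574326072500  T[24][10]=10·9593401297313460+12320068811796900=108254081784931500
row 25: T[25][9]=9·120622574326072500+82318282158320505=1167921451092973005  T[25][10]=10·108254081784931500+120622574326072500=1203163392175387500
Read S(25,9) = 1167921451092973005, S(25,10) = 1203163392175387500.

1167921451092973005, 1203163392175387500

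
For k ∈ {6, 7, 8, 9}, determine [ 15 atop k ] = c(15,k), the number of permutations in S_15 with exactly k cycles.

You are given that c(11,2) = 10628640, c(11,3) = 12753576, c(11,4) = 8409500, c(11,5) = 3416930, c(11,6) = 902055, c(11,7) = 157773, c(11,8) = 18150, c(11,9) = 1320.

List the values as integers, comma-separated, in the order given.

56663366760, 14409322928, 2681453775, 368411615

[12] T[12,3]:11*12753576+10628640=150917976 · T[12,4]:11*8409500+12753576=105258076 · T[12,5]:11*3416930+8409500=45995730 · T[12,6]:11*902055+3416930=13339535 · T[12,7]:11*157773+902055=2637558 · T[12,8]:11*18150+157773=357423 · T[12,9]:11*1320+18150=32670
[13] T[13,4]:12*105258076+150917976=1414014888 · T[13,5]:12*45995730+105258076=657206836 · T[13,6]:12*13339535+45995730=206070150 · T[13,7]:12*2637558+13339535=44990231 · T[13,8]:12*357423+2637558=6926634 · T[13,9]:12*32670+357423=749463
[14] T[14,5]:13*657206836+1414014888=9957703756 · T[14,6]:13*206070150+657206836=3336118786 · T[14,7]:13*44990231+206070150=790943153 · T[14,8]:13*6926634+44990231=135036473 · T[14,9]:13*749463+6926634=16669653
[15] T[15,6]:14*3336118786+9957703756=56663366760 · T[15,7]:14*790943153+3336118786=14409322928 · T[15,8]:14*135036473+790943153=2681453775 · T[15,9]:14*16669653+135036473=368411615
Read c(15,6) = 56663366760, c(15,7) = 14409322928, c(15,8) = 2681453775, c(15,9) = 368411615.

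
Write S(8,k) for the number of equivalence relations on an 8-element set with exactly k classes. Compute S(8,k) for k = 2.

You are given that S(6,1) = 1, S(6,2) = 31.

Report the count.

127

i=7: T(7,1)=0+1·1=1 | T(7,2)=1+2·31=63
i=8: T(8,2)=1+2·63=127
Read S(8,2) = 127.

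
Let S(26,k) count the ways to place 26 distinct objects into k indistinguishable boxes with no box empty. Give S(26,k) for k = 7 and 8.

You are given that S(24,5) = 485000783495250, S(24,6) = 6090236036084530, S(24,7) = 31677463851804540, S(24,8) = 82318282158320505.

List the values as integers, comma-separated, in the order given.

@25  (25,6):6090236036084530·6+485000783495250→37026417000002430, (25,7):31677463851804540·7+6090236036084530→227832482998716310, (25,8):82318282158320505·8+31677463851804540→690223721118368580
@26  (26,7):227832482998716310·7+37026417000002430→1631853797991016600, (26,8):690223721118368580·8+227832482998716310→5749622251945664950
Read S(26,7) = 1631853797991016600, S(26,8) = 5749622251945664950.

1631853797991016600, 5749622251945664950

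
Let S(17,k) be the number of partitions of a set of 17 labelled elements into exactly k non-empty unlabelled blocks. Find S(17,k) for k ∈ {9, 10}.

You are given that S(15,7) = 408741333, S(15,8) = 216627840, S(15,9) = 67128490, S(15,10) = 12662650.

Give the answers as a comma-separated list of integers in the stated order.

9528822303, 2758334150

[16] T[16,8]:8*216627840+408741333=2141764053 · T[16,9]:9*67128490+216627840=820784250 · T[16,10]:10*12662650+67128490=193754990
[17] T[17,9]:9*820784250+2141764053=9528822303 · T[17,10]:10*193754990+820784250=2758334150
Read S(17,9) = 9528822303, S(17,10) = 2758334150.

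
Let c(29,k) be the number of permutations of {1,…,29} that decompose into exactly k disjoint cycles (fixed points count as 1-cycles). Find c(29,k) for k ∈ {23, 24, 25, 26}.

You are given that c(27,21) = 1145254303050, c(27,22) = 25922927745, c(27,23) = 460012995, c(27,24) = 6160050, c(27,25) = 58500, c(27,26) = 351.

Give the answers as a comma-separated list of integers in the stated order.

2918785153245, 55880640270, 843041745, 9642906

i=28: T(28,22)=1145254303050+27·25922927745=1845173352165 | T(28,23)=25922927745+27·460012995=38343278610 | T(28,24)=460012995+27·6160050=626334345 | T(28,25)=6160050+27·58500=7739550 | T(28,26)=58500+27·351=67977
i=29: T(29,23)=1845173352165+28·38343278610=2918785153245 | T(29,24)=38343278610+28·626334345=55880640270 | T(29,25)=626334345+28·7739550=843041745 | T(29,26)=7739550+28·67977=9642906
Read c(29,23) = 2918785153245, c(29,24) = 55880640270, c(29,25) = 843041745, c(29,26) = 9642906.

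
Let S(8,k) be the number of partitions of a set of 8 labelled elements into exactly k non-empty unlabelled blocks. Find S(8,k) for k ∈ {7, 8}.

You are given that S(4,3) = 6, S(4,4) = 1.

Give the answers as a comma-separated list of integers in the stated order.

row 5: T[5][4]=4·1+6=10  T[5][5]=5·0+1=1
row 6: T[6][5]=5·1+10=15  T[6][6]=6·0+1=1
row 7: T[7][6]=6·1+15=21  T[7][7]=7·0+1=1
row 8: T[8][7]=7·1+21=28  T[8][8]=8·0+1=1
Read S(8,7) = 28, S(8,8) = 1.

28, 1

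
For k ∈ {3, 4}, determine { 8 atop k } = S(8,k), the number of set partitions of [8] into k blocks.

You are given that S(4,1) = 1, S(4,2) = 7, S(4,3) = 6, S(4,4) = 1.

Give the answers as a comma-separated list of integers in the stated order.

966, 1701

row 5: T[5][1]=1·1+0=1  T[5][2]=2·7+1=15  T[5][3]=3·6+7=25  T[5][4]=4·1+6=10
row 6: T[6][1]=1·1+0=1  T[6][2]=2·15+1=31  T[6][3]=3·25+15=90  T[6][4]=4·10+25=65
row 7: T[7][2]=2·31+1=63  T[7][3]=3·90+31=301  T[7][4]=4·65+90=350
row 8: T[8][3]=3·301+63=966  T[8][4]=4·350+301=1701
Read S(8,3) = 966, S(8,4) = 1701.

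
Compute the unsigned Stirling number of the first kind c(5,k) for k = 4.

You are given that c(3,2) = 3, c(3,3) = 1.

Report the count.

row 4: T[4][3]=3·1+3=6  T[4][4]=3·0+1=1
row 5: T[5][4]=4·1+6=10
Read c(5,4) = 10.

10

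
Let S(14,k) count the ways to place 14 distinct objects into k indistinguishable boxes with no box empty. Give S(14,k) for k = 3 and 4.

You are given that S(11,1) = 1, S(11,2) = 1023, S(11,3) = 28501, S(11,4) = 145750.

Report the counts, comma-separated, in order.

[12] T[12,1]:1*1+0=1 · T[12,2]:2*1023+1=2047 · T[12,3]:3*28501+1023=86526 · T[12,4]:4*145750+28501=611501
[13] T[13,2]:2*2047+1=4095 · T[13,3]:3*86526+2047=261625 · T[13,4]:4*611501+86526=2532530
[14] T[14,3]:3*261625+4095=788970 · T[14,4]:4*2532530+261625=10391745
Read S(14,3) = 788970, S(14,4) = 10391745.

788970, 10391745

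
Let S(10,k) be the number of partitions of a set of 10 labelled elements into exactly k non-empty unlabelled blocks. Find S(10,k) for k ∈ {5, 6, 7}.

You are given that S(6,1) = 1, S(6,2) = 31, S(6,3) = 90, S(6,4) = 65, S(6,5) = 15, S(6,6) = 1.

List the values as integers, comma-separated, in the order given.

@7  (7,2):31·2+1→63, (7,3):90·3+31→301, (7,4):65·4+90→350, (7,5):15·5+65→140, (7,6):1·6+15→21, (7,7):0·7+1→1
@8  (8,3):301·3+63→966, (8,4):350·4+301→1701, (8,5):140·5+350→1050, (8,6):21·6+140→266, (8,7):1·7+21→28
@9  (9,4):1701·4+966→7770, (9,5):1050·5+1701→6951, (9,6):266·6+1050→2646, (9,7):28·7+266→462
@10  (10,5):6951·5+7770→42525, (10,6):2646·6+6951→22827, (10,7):462·7+2646→5880
Read S(10,5) = 42525, S(10,6) = 22827, S(10,7) = 5880.

42525, 22827, 5880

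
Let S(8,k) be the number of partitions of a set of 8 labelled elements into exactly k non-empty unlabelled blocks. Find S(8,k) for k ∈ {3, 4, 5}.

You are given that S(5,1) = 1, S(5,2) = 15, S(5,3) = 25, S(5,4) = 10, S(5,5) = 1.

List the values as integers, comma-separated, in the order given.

966, 1701, 1050

r6: T_6,1=1×1+0=1; T_6,2=2×15+1=31; T_6,3=3×25+15=90; T_6,4=4×10+25=65; T_6,5=5×1+10=15
r7: T_7,2=2×31+1=63; T_7,3=3×90+31=301; T_7,4=4×65+90=350; T_7,5=5×15+65=140
r8: T_8,3=3×301+63=966; T_8,4=4×350+301=1701; T_8,5=5×140+350=1050
Read S(8,3) = 966, S(8,4) = 1701, S(8,5) = 1050.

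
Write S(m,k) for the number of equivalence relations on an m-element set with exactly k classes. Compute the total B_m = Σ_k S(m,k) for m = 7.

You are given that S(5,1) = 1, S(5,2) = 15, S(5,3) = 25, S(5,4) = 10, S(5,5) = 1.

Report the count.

877

@6  (6,1):1·1+0→1, (6,2):15·2+1→31, (6,3):25·3+15→90, (6,4):10·4+25→65, (6,5):1·5+10→15, (6,6):0·6+1→1
@7  (7,1):1·1+0→1, (7,2):31·2+1→63, (7,3):90·3+31→301, (7,4):65·4+90→350, (7,5):15·5+65→140, (7,6):1·6+15→21, (7,7):0·7+1→1
B_7 = ΣS(7,k) = 1+63+301+350+140+21+1 = 877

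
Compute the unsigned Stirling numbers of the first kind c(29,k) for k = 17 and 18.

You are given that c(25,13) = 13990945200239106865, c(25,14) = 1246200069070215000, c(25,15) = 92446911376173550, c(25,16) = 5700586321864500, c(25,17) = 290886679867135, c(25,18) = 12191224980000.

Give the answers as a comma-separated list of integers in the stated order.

@26  (26,14):1246200069070215000·25+13990945200239106865→45145946926994481865, (26,15):92446911376173550·25+1246200069070215000→3557372853474553750, (26,16):5700586321864500·25+92446911376173550→234961569422786050, (26,17):290886679867135·25+5700586321864500→12972753318542875, (26,18):12191224980000·25+290886679867135→595667304367135
@27  (27,15):3557372853474553750·26+45145946926994481865→137637641117332879365, (27,16):234961569422786050·26+3557372853474553750→9666373658466991050, (27,17):12972753318542875·26+234961569422786050→572253155704900800, (27,18):595667304367135·26+12972753318542875→28460103232088385
@28  (28,16):9666373658466991050·27+137637641117332879365→398629729895941637715, (28,17):572253155704900800·27+9666373658466991050→25117208862499312650, (28,18):28460103232088385·27+572253155704900800→1340675942971287195
@29  (29,17):25117208862499312650·28+398629729895941637715→1101911578045922391915, (29,18):1340675942971287195·28+25117208862499312650→62656135265695354110
Read c(29,17) = 1101911578045922391915, c(29,18) = 62656135265695354110.

1101911578045922391915, 62656135265695354110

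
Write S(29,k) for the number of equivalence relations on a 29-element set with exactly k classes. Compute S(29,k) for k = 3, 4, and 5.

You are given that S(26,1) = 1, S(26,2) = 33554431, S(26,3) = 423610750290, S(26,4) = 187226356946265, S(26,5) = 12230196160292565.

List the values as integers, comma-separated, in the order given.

@27  (27,1):1·1+0→1, (27,2):33554431·2+1→67108863, (27,3):423610750290·3+33554431→1270865805301, (27,4):187226356946265·4+423610750290→749329038535350, (27,5):12230196160292565·5+187226356946265→61338207158409090
@28  (28,2):67108863·2+1→134217727, (28,3):1270865805301·3+67108863→3812664524766, (28,4):749329038535350·4+1270865805301→2998587019946701, (28,5):61338207158409090·5+749329038535350→307440364830580800
@29  (29,3):3812664524766·3+134217727→11438127792025, (29,4):2998587019946701·4+3812664524766→11998160744311570, (29,5):307440364830580800·5+2998587019946701→1540200411172850701
Read S(29,3) = 11438127792025, S(29,4) = 11998160744311570, S(29,5) = 1540200411172850701.

11438127792025, 11998160744311570, 1540200411172850701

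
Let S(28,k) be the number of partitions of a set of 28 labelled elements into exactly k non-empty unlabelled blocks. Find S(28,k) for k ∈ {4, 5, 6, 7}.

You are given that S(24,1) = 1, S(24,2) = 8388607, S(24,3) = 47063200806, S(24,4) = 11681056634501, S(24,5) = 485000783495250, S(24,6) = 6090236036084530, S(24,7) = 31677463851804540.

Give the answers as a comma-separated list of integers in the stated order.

[25] T[25,1]:1*1+0=1 · T[25,2]:2*8388607+1=16777215 · T[25,3]:3*47063200806+8388607=141197991025 · T[25,4]:4*11681056634501+47063200806=46771289738810 · T[25,5]:5*485000783495250+11681056634501=2436684974110751 · T[25,6]:6*6090236036084530+485000783495250=37026417000002430 · T[25,7]:7*31677463851804540+6090236036084530=227832482998716310
[26] T[26,2]:2*16777215+1=33554431 · T[26,3]:3*141197991025+16777215=423610750290 · T[26,4]:4*46771289738810+141197991025=187226356946265 · T[26,5]:5*2436684974110751+46771289738810=12230196160292565 · T[26,6]:6*37026417000002430+2436684974110751=224595186974125331 · T[26,7]:7*227832482998716310+37026417000002430=1631853797991016600
[27] T[27,3]:3*423610750290+33554431=1270865805301 · T[27,4]:4*187226356946265+423610750290=749329038535350 · T[27,5]:5*12230196160292565+187226356946265=61338207158409090 · T[27,6]:6*224595186974125331+12230196160292565=1359801318005044551 · T[27,7]:7*1631853797991016600+224595186974125331=11647571772911241531
[28] T[28,4]:4*749329038535350+1270865805301=2998587019946701 · T[28,5]:5*61338207158409090+749329038535350=307440364830580800 · T[28,6]:6*1359801318005044551+61338207158409090=8220146115188676396 · T[28,7]:7*11647571772911241531+1359801318005044551=82892803728383735268
Read S(28,4) = 2998587019946701, S(28,5) = 307440364830580800, S(28,6) = 8220146115188676396, S(28,7) = 82892803728383735268.

2998587019946701, 307440364830580800, 8220146115188676396, 82892803728383735268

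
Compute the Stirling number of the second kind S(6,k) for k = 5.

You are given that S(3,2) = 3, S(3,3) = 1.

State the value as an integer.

r4: T_4,3=3×1+3=6; T_4,4=4×0+1=1
r5: T_5,4=4×1+6=10; T_5,5=5×0+1=1
r6: T_6,5=5×1+10=15
Read S(6,5) = 15.

15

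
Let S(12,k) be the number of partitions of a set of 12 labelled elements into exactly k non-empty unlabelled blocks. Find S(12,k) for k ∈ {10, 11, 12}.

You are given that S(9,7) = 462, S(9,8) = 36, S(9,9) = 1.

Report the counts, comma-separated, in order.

@10  (10,8):36·8+462→750, (10,9):1·9+36→45, (10,10):0·10+1→1
@11  (11,9):45·9+750→1155, (11,10):1·10+45→55, (11,11):0·11+1→1
@12  (12,10):55·10+1155→1705, (12,11):1·11+55→66, (12,12):0·12+1→1
Read S(12,10) = 1705, S(12,11) = 66, S(12,12) = 1.

1705, 66, 1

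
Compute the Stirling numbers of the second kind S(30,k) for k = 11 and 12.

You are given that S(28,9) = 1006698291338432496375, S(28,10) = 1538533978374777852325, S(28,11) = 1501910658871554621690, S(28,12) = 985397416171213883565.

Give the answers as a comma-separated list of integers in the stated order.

215047101560666876619690, 177979707061075333384555

i=29: T(29,10)=1006698291338432496375+10·1538533978374777852325=16392038075086211019625 | T(29,11)=1538533978374777852325+11·1501910658871554621690=18059551225961878690915 | T(29,12)=1501910658871554621690+12·985397416171213883565=13326679652926121224470
i=30: T(30,11)=16392038075086211019625+11·18059551225961878690915=215047101560666876619690 | T(30,12)=18059551225961878690915+12·13326679652926121224470=177979707061075333384555
Read S(30,11) = 215047101560666876619690, S(30,12) = 177979707061075333384555.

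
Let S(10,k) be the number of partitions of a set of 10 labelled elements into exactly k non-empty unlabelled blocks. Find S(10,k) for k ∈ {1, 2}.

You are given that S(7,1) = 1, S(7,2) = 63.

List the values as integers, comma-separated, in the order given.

r8: T_8,1=1×1+0=1; T_8,2=2×63+1=127
r9: T_9,1=1×1+0=1; T_9,2=2×127+1=255
r10: T_10,1=1×1+0=1; T_10,2=2×255+1=511
Read S(10,1) = 1, S(10,2) = 511.

1, 511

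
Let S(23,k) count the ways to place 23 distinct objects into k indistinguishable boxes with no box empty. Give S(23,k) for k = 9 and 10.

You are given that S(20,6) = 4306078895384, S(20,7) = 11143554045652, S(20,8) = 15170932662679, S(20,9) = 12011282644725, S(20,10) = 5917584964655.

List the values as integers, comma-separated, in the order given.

r21: T_21,7=7×11143554045652+4306078895384=82310957214948; T_21,8=8×15170932662679+11143554045652=132511015347084; T_21,9=9×12011282644725+15170932662679=123272476465204; T_21,10=10×5917584964655+12011282644725=71187132291275
r22: T_22,8=8×132511015347084+82310957214948=1142399079991620; T_22,9=9×123272476465204+132511015347084=1241963303533920; T_22,10=10×71187132291275+123272476465204=835143799377954
r23: T_23,9=9×1241963303533920+1142399079991620=12320068811796900; T_23,10=10×835143799377954+1241963303533920=9593401297313460
Read S(23,9) = 12320068811796900, S(23,10) = 9593401297313460.

12320068811796900, 9593401297313460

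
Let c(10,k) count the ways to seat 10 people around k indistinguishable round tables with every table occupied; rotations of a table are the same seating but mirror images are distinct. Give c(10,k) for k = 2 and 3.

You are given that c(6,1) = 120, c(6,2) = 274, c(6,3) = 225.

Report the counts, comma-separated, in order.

1026576, 1172700

r7: T_7,1=6×120+0=720; T_7,2=6×274+120=1764; T_7,3=6×225+274=1624
r8: T_8,1=7×720+0=5040; T_8,2=7×1764+720=13068; T_8,3=7×1624+1764=13132
r9: T_9,1=8×5040+0=40320; T_9,2=8×13068+5040=109584; T_9,3=8×13132+13068=118124
r10: T_10,2=9×109584+40320=1026576; T_10,3=9×118124+109584=1172700
Read c(10,2) = 1026576, c(10,3) = 1172700.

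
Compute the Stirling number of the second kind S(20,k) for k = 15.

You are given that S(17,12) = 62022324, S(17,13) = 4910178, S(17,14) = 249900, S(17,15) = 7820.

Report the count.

r18: T_18,13=13×4910178+62022324=125854638; T_18,14=14×249900+4910178=8408778; T_18,15=15×7820+249900=367200
r19: T_19,14=14×8408778+125854638=243577530; T_19,15=15×367200+8408778=13916778
r20: T_20,15=15×13916778+243577530=452329200
Read S(20,15) = 452329200.

452329200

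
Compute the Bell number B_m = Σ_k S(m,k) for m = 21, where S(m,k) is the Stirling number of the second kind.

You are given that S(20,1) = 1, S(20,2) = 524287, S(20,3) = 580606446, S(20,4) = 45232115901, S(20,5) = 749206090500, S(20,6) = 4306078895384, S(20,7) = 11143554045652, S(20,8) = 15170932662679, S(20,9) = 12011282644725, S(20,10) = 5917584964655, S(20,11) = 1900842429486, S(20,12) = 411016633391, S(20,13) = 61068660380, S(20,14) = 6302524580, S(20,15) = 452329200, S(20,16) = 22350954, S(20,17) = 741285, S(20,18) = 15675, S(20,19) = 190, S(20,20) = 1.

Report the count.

474869816156751

@21  (21,1):1·1+0→1, (21,2):524287·2+1→1048575, (21,3):580606446·3+524287→1742343625, (21,4):45232115901·4+580606446→181509070050, (21,5):749206090500·5+45232115901→3791262568401, (21,6):4306078895384·6+749206090500→26585679462804, (21,7):11143554045652·7+4306078895384→82310957214948, (21,8):15170932662679·8+11143554045652→132511015347084, (21,9):12011282644725·9+15170932662679→123272476465204, (21,10):5917584964655·10+12011282644725→71187132291275, (21,11):1900842429486·11+5917584964655→26826851689001, (21,12):411016633391·12+1900842429486→6833042030178, (21,13):61068660380·13+411016633391→1204909218331, (21,14):6302524580·14+61068660380→149304004500, (21,15):452329200·15+6302524580→13087462580, (21,16):22350954·16+452329200→809944464, (21,17):741285·17+22350954→34952799, (21,18):15675·18+741285→1023435, (21,19):190·19+15675→19285, (21,20):1·20+190→210, (21,21):0·21+1→1
B_21 = ΣS(21,k) = 1+1048575+1742343625+181509070050+3791262568401+26585679462804+82310957214948+132511015347084+123272476465204+71187132291275+26826851689001+6833042030178+1204909218331+149304004500+13087462580+809944464+34952799+1023435+19285+210+1 = 474869816156751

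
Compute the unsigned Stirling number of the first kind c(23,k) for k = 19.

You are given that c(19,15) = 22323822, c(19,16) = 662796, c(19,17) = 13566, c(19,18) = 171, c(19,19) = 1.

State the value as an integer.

116896626

@20  (20,16):662796·19+22323822→34916946, (20,17):13566·19+662796→920550, (20,18):171·19+13566→16815, (20,19):1·19+171→190
@21  (21,17):920550·20+34916946→53327946, (21,18):16815·20+920550→1256850, (21,19):190·20+16815→20615
@22  (22,18):1256850·21+53327946→79721796, (22,19):20615·21+1256850→1689765
@23  (23,19):1689765·22+79721796→116896626
Read c(23,19) = 116896626.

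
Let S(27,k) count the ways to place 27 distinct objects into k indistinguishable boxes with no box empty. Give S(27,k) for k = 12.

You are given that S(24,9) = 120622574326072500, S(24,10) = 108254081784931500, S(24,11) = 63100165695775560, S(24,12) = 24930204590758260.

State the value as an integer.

71823166587281982600

i=25: T(25,10)=120622574326072500+10·108254081784931500=1203163392175387500 | T(25,11)=108254081784931500+11·63100165695775560=802355904438462660 | T(25,12)=63100165695775560+12·24930204590758260=362262620784874680
i=26: T(26,11)=1203163392175387500+11·802355904438462660=10029078340998476760 | T(26,12)=802355904438462660+12·362262620784874680=5149507353856958820
i=27: T(27,12)=10029078340998476760+12·5149507353856958820=71823166587281982600
Read S(27,12) = 71823166587281982600.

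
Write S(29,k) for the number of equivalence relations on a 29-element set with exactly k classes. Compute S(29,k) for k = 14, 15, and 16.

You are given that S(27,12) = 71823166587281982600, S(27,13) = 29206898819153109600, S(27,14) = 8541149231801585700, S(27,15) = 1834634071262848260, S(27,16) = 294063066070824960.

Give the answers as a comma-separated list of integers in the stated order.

@28  (28,13):29206898819153109600·13+71823166587281982600→451512851236272407400, (28,14):8541149231801585700·14+29206898819153109600→148782988064375309400, (28,15):1834634071262848260·15+8541149231801585700→36060660300744309600, (28,16):294063066070824960·16+1834634071262848260→6539643128396047620
@29  (29,14):148782988064375309400·14+451512851236272407400→2534474684137526739000, (29,15):36060660300744309600·15+148782988064375309400→689692892575539953400, (29,16):6539643128396047620·16+36060660300744309600→140694950355081071520
Read S(29,14) = 2534474684137526739000, S(29,15) = 689692892575539953400, S(29,16) = 140694950355081071520.

2534474684137526739000, 689692892575539953400, 140694950355081071520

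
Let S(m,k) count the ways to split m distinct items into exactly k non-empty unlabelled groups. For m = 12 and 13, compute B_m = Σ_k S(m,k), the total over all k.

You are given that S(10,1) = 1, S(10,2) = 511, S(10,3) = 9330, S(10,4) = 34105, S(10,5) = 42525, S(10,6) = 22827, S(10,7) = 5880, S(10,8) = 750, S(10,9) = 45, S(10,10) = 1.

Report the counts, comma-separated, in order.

[11] T[11,1]:1*1+0=1 · T[11,2]:2*511+1=1023 · T[11,3]:3*9330+511=28501 · T[11,4]:4*34105+9330=145750 · T[11,5]:5*42525+34105=246730 · T[11,6]:6*22827+42525=179487 · T[11,7]:7*5880+22827=63987 · T[11,8]:8*750+5880=11880 · T[11,9]:9*45+750=1155 · T[11,10]:10*1+45=55 · T[11,11]:11*0+1=1
[12] T[12,1]:1*1+0=1 · T[12,2]:2*1023+1=2047 · T[12,3]:3*28501+1023=86526 · T[12,4]:4*145750+28501=611501 · T[12,5]:5*246730+145750=1379400 · T[12,6]:6*179487+246730=1323652 · T[12,7]:7*63987+179487=627396 · T[12,8]:8*11880+63987=159027 · T[12,9]:9*1155+11880=22275 · T[12,10]:10*55+1155=1705 · T[12,11]:11*1+55=66 · T[12,12]:12*0+1=1
[13] T[13,1]:1*1+0=1 · T[13,2]:2*2047+1=4095 · T[13,3]:3*86526+2047=261625 · T[13,4]:4*611501+86526=2532530 · T[13,5]:5*1379400+611501=7508501 · T[13,6]:6*1323652+1379400=9321312 · T[13,7]:7*627396+1323652=5715424 · T[13,8]:8*159027+627396=1899612 · T[13,9]:9*22275+159027=359502 · T[13,10]:10*1705+22275=39325 · T[13,11]:11*66+1705=2431 · T[13,12]:12*1+66=78 · T[13,13]:13*0+1=1
B_12 = ΣS(12,k) = 1+2047+86526+611501+1379400+1323652+627396+159027+22275+1705+66+1 = 4213597
B_13 = ΣS(13,k) = 1+4095+261625+2532530+7508501+9321312+5715424+1899612+359502+39325+2431+78+1 = 27644437

4213597, 27644437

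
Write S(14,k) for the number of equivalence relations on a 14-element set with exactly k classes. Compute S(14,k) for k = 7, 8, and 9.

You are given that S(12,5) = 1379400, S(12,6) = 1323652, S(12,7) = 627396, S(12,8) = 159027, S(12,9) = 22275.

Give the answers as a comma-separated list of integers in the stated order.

@13  (13,6):1323652·6+1379400→9321312, (13,7):627396·7+1323652→5715424, (13,8):159027·8+627396→1899612, (13,9):22275·9+159027→359502
@14  (14,7):5715424·7+9321312→49329280, (14,8):1899612·8+5715424→20912320, (14,9):359502·9+1899612→5135130
Read S(14,7) = 49329280, S(14,8) = 20912320, S(14,9) = 5135130.

49329280, 20912320, 5135130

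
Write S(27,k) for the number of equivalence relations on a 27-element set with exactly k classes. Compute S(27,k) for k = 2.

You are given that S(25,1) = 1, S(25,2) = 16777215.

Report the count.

67108863

@26  (26,1):1·1+0→1, (26,2):16777215·2+1→33554431
@27  (27,2):33554431·2+1→67108863
Read S(27,2) = 67108863.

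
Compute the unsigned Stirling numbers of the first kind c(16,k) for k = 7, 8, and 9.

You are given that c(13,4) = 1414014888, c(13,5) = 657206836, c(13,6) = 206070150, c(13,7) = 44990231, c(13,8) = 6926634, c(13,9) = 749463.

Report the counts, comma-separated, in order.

272803210680, 54631129553, 8207628000

@14  (14,5):657206836·13+1414014888→9957703756, (14,6):206070150·13+657206836→3336118786, (14,7):44990231·13+206070150→790943153, (14,8):6926634·13+44990231→135036473, (14,9):749463·13+6926634→16669653
@15  (15,6):3336118786·14+9957703756→56663366760, (15,7):790943153·14+3336118786→14409322928, (15,8):135036473·14+790943153→2681453775, (15,9):16669653·14+135036473→368411615
@16  (16,7):14409322928·15+56663366760→272803210680, (16,8):2681453775·15+14409322928→54631129553, (16,9):368411615·15+2681453775→8207628000
Read c(16,7) = 272803210680, c(16,8) = 54631129553, c(16,9) = 8207628000.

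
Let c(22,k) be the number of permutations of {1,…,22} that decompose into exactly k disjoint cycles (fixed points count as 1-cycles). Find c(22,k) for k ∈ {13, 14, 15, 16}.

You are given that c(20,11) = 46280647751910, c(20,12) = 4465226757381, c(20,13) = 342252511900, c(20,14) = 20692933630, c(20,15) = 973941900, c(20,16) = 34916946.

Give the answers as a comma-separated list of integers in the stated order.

[21] T[21,12]:20*4465226757381+46280647751910=135585182899530 · T[21,13]:20*342252511900+4465226757381=11310276995381 · T[21,14]:20*20692933630+342252511900=756111184500 · T[21,15]:20*973941900+20692933630=40171771630 · T[21,16]:20*34916946+973941900=1672280820
[22] T[22,13]:21*11310276995381+135585182899530=373100999802531 · T[22,14]:21*756111184500+11310276995381=27188611869881 · T[22,15]:21*40171771630+756111184500=1599718388730 · T[22,16]:21*1672280820+40171771630=75289668850
Read c(22,13) = 373100999802531, c(22,14) = 27188611869881, c(22,15) = 1599718388730, c(22,16) = 75289668850.

373100999802531, 27188611869881, 1599718388730, 75289668850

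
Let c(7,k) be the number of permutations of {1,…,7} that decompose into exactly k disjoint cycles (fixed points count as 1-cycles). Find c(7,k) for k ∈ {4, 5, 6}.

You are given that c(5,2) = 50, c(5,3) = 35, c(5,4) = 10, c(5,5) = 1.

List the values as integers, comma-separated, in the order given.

i=6: T(6,3)=50+5·35=225 | T(6,4)=35+5·10=85 | T(6,5)=10+5·1=15 | T(6,6)=1+5·0=1
i=7: T(7,4)=225+6·85=735 | T(7,5)=85+6·15=175 | T(7,6)=15+6·1=21
Read c(7,4) = 735, c(7,5) = 175, c(7,6) = 21.

735, 175, 21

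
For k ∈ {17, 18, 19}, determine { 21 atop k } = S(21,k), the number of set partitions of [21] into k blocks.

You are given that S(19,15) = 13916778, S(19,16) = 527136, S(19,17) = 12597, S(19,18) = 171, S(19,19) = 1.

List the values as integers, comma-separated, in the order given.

34952799, 1023435, 19285

i=20: T(20,16)=13916778+16·527136=22350954 | T(20,17)=527136+17·12597=741285 | T(20,18)=12597+18·171=15675 | T(20,19)=171+19·1=190
i=21: T(21,17)=22350954+17·741285=34952799 | T(21,18)=741285+18·15675=1023435 | T(21,19)=15675+19·190=19285
Read S(21,17) = 34952799, S(21,18) = 1023435, S(21,19) = 19285.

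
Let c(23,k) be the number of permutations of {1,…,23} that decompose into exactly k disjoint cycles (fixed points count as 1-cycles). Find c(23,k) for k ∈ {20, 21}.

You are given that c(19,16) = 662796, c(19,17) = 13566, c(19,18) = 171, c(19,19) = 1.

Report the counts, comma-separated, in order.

[20] T[20,17]:19*13566+662796=920550 · T[20,18]:19*171+13566=16815 · T[20,19]:19*1+171=190 · T[20,20]:19*0+1=1
[21] T[21,18]:20*16815+920550=1256850 · T[21,19]:20*190+16815=20615 · T[21,20]:20*1+190=210 · T[21,21]:20*0+1=1
[22] T[22,19]:21*20615+1256850=1689765 · T[22,20]:21*210+20615=25025 · T[22,21]:21*1+210=231
[23] T[23,20]:22*25025+1689765=2240315 · T[23,21]:22*231+25025=30107
Read c(23,20) = 2240315, c(23,21) = 30107.

2240315, 30107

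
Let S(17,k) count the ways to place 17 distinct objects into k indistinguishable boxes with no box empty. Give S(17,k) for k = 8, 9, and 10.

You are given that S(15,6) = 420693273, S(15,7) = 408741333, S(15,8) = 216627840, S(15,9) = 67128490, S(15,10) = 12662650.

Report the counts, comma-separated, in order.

i=16: T(16,7)=420693273+7·408741333=3281882604 | T(16,8)=408741333+8·216627840=2141764053 | T(16,9)=216627840+9·67128490=820784250 | T(16,10)=67128490+10·12662650=193754990
i=17: T(17,8)=3281882604+8·2141764053=20415995028 | T(17,9)=2141764053+9·820784250=9528822303 | T(17,10)=820784250+10·193754990=2758334150
Read S(17,8) = 20415995028, S(17,9) = 9528822303, S(17,10) = 2758334150.

20415995028, 9528822303, 2758334150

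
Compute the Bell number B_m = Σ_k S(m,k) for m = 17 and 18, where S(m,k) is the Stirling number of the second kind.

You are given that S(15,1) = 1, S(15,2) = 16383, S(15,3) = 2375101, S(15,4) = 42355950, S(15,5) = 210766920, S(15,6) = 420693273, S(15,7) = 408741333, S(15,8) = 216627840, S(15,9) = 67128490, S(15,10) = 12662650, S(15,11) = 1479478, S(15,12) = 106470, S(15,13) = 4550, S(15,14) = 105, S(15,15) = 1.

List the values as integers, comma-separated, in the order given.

row 16: T[16][1]=1·1+0=1  T[16][2]=2·16383+1=32767  T[16][3]=3·2375101+16383=7141686  T[16][4]=4·42355950+2375101=171798901  T[16][5]=5·210766920+42355950=1096190550  T[16][6]=6·420693273+210766920=2734926558  T[16][7]=7·408741333+420693273=3281882604  T[16][8]=8·216627840+408741333=2141764053  T[16][9]=9·67128490+216627840=820784250  T[16][10]=10·12662650+67128490=193754990  T[16][11]=11·1479478+12662650=28936908  T[16][12]=12·106470+1479478=2757118  T[16][13]=13·4550+106470=165620  T[16][14]=14·105+4550=6020  T[16][15]=15·1+105=120  T[16][16]=16·0+1=1
row 17: T[17][1]=1·1+0=1  T[17][2]=2·32767+1=65535  T[17][3]=3·7141686+32767=21457825  T[17][4]=4·171798901+7141686=694337290  T[17][5]=5·1096190550+171798901=5652751651  T[17][6]=6·2734926558+1096190550=17505749898  T[17][7]=7·3281882604+2734926558=25708104786  T[17][8]=8·2141764053+3281882604=20415995028  T[17][9]=9·820784250+2141764053=9528822303  T[17][10]=10·193754990+820784250=2758334150  T[17][11]=11·28936908+193754990=512060978  T[17][12]=12·2757118+28936908=62022324  T[17][13]=13·165620+2757118=4910178  T[17][14]=14·6020+165620=249900  T[17][15]=15·120+6020=7820  T[17][16]=16·1+120=136  T[17][17]=17·0+1=1
row 18: T[18][1]=1·1+0=1  T[18][2]=2·65535+1=131071  T[18][3]=3·21457825+65535=64439010  T[18][4]=4·694337290+21457825=2798806985  T[18][5]=5·5652751651+694337290=28958095545  T[18][6]=6·17505749898+5652751651=110687251039  T[18][7]=7·25708104786+17505749898=197462483400  T[18][8]=8·20415995028+25708104786=189036065010  T[18][9]=9·9528822303+20415995028=106175395755  T[18][10]=10·2758334150+9528822303=37112163803  T[18][11]=11·512060978+2758334150=8391004908  T[18][12]=12·62022324+512060978=1256328866  T[18][13]=13·4910178+62022324=125854638  T[18][14]=14·249900+4910178=8408778  T[18][15]=15·7820+249900=367200  T[18][16]=16·136+7820=9996  T[18][17]=17·1+136=153  T[18][18]=18·0+1=1
B_17 = ΣS(17,k) = 1+65535+21457825+694337290+5652751651+17505749898+25708104786+20415995028+9528822303+2758334150+512060978+62022324+4910178+249900+7820+136+1 = 82864869804
B_18 = ΣS(18,k) = 1+131071+64439010+2798806985+28958095545+110687251039+197462483400+189036065010+106175395755+37112163803+8391004908+1256328866+125854638+8408778+367200+9996+153+1 = 682076806159

82864869804, 682076806159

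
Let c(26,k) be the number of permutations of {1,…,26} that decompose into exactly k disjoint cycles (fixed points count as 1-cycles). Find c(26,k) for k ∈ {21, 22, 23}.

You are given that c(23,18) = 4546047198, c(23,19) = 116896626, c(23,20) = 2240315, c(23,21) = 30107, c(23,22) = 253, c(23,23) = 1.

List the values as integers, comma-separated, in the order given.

r24: T_24,19=23×116896626+4546047198=7234669596; T_24,20=23×2240315+116896626=168423871; T_24,21=23×30107+2240315=2932776; T_24,22=23×253+30107=35926; T_24,23=23×1+253=276
r25: T_25,20=24×168423871+7234669596=11276842500; T_25,21=24×2932776+168423871=238810495; T_25,22=24×35926+2932776=3795000; T_25,23=24×276+35926=42550
r26: T_26,21=25×238810495+11276842500=17247104875; T_26,22=25×3795000+238810495=333685495; T_26,23=25×42550+3795000=4858750
Read c(26,21) = 17247104875, c(26,22) = 333685495, c(26,23) = 4858750.

17247104875, 333685495, 4858750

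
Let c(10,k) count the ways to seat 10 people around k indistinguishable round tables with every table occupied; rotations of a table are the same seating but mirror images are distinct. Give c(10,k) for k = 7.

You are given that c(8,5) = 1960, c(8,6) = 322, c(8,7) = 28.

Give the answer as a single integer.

9450

row 9: T[9][6]=8·322+1960=4536  T[9][7]=8·28+322=546
row 10: T[10][7]=9·546+4536=9450
Read c(10,7) = 9450.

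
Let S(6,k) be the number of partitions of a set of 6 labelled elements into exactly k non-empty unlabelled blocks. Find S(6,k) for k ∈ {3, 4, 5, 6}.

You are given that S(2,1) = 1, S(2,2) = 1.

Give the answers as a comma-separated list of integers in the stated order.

@3  (3,1):1·1+0→1, (3,2):1·2+1→3, (3,3):0·3+1→1
@4  (4,1):1·1+0→1, (4,2):3·2+1→7, (4,3):1·3+3→6, (4,4):0·4+1→1
@5  (5,2):7·2+1→15, (5,3):6·3+7→25, (5,4):1·4+6→10, (5,5):0·5+1→1
@6  (6,3):25·3+15→90, (6,4):10·4+25→65, (6,5):1·5+10→15, (6,6):0·6+1→1
Read S(6,3) = 90, S(6,4) = 65, S(6,5) = 15, S(6,6) = 1.

90, 65, 15, 1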